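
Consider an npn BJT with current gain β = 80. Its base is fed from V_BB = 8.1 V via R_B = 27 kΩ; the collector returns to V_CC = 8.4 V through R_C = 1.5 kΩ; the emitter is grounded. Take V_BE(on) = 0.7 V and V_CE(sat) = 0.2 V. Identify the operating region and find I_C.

Assume active: I_B = (8.1 − 0.7)/27 = 0.274 mA, giving I_C = β·I_B = 21.9 mA.
But then V_CE = 8.4 − 21.9×1.5 = -24.5 V < V_CE(sat) = 0.2 V — impossible in the active region.
So the transistor is saturated. With V_CE = 0.2 V, I_C = (V_CC − 0.2)/R_C = 8.2/1.5 = 5.47 mA.
Check: β·I_B = 21.9 mA > I_C = 5.47 mA, confirming saturation.

saturation; I_C ≈ 5.5 mA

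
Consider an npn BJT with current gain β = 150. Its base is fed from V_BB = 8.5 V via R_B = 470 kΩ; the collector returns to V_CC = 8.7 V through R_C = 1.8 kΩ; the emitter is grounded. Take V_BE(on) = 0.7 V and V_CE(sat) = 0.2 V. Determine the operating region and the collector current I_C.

active; I_C ≈ 2.5 mA

Assume active. Base-emitter loop: I_B = (V_BB − V_BE)/R_B = (8.5 − 0.7)/470 = 0.0166 mA.
I_C = β·I_B = 150×0.0166 = 2.49 mA.
V_CE = V_CC − I_C·R_C = 8.7 − 2.49×1.8 = 4.22 V > V_CE(sat), so the active-region assumption holds.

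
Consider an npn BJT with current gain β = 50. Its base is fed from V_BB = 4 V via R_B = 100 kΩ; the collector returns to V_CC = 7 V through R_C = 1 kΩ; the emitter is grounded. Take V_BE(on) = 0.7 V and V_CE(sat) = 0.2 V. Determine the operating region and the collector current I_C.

Assume active. Base-emitter loop: I_B = (V_BB − V_BE)/R_B = (4 − 0.7)/100 = 0.033 mA.
I_C = β·I_B = 50×0.033 = 1.65 mA.
V_CE = V_CC − I_C·R_C = 7 − 1.65×1 = 5.35 V > V_CE(sat), so the active-region assumption holds.

active; I_C ≈ 1.7 mA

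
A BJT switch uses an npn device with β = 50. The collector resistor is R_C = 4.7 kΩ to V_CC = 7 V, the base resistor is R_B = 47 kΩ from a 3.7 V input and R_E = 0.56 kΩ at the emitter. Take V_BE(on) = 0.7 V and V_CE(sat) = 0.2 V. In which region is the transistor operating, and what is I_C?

Assume active: I_B = (3.7 − 0.7)/(47 + 51×0.56) = 0.0397 mA, I_C = β·I_B = 1.99 mA.
Then V_CE = 7 − 1.99×4.7 − 2.02×0.56 = -3.46 V < 0.2 V — the active assumption fails.
Re-solve with V_CE = 0.2 V. KCL at the emitter: V_E/R_E = (V_BB−0.7−V_E)/R_B + (V_CC−0.2−V_E)/R_C, giving V_E = 0.748 V.
I_C = (V_CC − 0.2 − V_E)/R_C = (6.8 − 0.748)/4.7 = 1.29 mA.
Check: I_B = (3 − 0.748)/47 = 0.0479 mA, and β·I_B = 2.4 mA > I_C, confirming saturation.

saturation; I_C ≈ 1.3 mA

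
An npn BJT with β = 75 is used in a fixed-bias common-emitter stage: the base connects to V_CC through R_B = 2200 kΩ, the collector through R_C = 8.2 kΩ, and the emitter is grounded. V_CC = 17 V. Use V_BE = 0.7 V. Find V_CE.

V_CE ≈ 12 V

Base loop: V_CC = I_B·R_B + V_BE, so I_B = (17 − 0.7)/2200 kΩ = 0.00741 mA.
In the active region I_C = β·I_B = 75 × 0.00741 = 0.556 mA.
Collector loop: V_CE = V_CC − I_C·R_C = 17 − 0.556×8.2 = 12.4 V.
Since V_CE = 12.4 V > V_CE(sat) ≈ 0.2 V, the transistor is in the active region as assumed.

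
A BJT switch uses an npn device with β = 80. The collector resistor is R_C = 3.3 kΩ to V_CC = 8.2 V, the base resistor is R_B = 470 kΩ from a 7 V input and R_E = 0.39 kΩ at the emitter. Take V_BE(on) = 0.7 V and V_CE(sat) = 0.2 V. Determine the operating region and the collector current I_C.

Assume active. Base-emitter loop: I_B = (V_BB − V_BE)/(R_B + (β+1)R_E) = (7 − 0.7)/(470 + 81×0.39) = 0.0126 mA.
I_C = β·I_B = 80×0.0126 = 1 mA.
V_CE = V_CC − I_C·R_C − I_E·R_E = 8.2 − 1×3.3 − 1.02×0.39 = 4.49 V > V_CE(sat), so the active-region assumption holds.

active; I_C ≈ 1 mA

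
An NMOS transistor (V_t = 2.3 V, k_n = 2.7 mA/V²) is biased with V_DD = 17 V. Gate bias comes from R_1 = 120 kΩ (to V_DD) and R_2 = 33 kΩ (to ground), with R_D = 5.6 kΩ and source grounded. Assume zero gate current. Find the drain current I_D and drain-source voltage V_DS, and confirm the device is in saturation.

I_D ≈ 2.5 mA, V_DS ≈ 2.9 V

V_G = V_DD·R_2/(R_1+R_2) = 17×33/153 = 3.67 V. With the source grounded, V_GS = V_G = 3.67 V.
Assume saturation: I_D = (k_n/2)(V_GS − V_t)² = (2.7/2)×(3.67 − 2.3)² = 1.35×1.37² = 2.52 mA.
V_DS = V_DD − I_D·R_D = 17 − 2.52×5.6 = 2.88 V.
Saturation requires V_DS ≥ V_GS − V_t = 1.37 V; 2.88 ≥ 1.37 ✓.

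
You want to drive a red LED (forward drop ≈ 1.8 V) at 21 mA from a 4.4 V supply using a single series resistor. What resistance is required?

The resistor drops V_S − V_D = 4.4 − 1.8 = 2.6 V at 21 mA.
R = 2.6 V / 21 mA = 0.124 kΩ.

R ≈ 0.12 kΩ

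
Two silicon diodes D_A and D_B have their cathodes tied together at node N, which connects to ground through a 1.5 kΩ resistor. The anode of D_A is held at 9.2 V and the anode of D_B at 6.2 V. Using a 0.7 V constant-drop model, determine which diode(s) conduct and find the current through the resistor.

Only D_A conducts; I_R ≈ 5.7 mA

Assume both conduct. Then node N would need to be at both 9.2−0.7 = 8.5 V and 6.2−0.7 = 5.5 V, which is impossible.
Assume only D_A conducts: V_N = 9.2 − 0.7 = 8.5 V, so I_R = 8.5/1.5 = 5.67 mA.
Check D_B: its anode-to-cathode voltage is 6.2 − 8.5 = -2.3 V < 0.7 V, so it is off. The assumption is consistent.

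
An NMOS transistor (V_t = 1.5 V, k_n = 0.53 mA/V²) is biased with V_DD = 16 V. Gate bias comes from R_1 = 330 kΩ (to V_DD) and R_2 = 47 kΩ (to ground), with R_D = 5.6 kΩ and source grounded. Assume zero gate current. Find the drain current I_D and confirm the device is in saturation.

I_D ≈ 0.065 mA

V_G = V_DD·R_2/(R_1+R_2) = 16×47/377 = 1.99 V. With the source grounded, V_GS = V_G = 1.99 V.
Assume saturation: I_D = (k_n/2)(V_GS − V_t)² = (0.53/2)×(1.99 − 1.5)² = 0.265×0.495² = 0.0649 mA.
V_DS = V_DD − I_D·R_D = 16 − 0.0649×5.6 = 15.6 V.
Saturation requires V_DS ≥ V_GS − V_t = 0.495 V; 15.6 ≥ 0.495 ✓.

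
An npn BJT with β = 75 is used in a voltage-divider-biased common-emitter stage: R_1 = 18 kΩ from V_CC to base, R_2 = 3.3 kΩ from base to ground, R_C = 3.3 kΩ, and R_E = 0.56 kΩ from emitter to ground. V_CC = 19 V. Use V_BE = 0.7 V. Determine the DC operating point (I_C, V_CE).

I_C ≈ 3.7 mA, V_CE ≈ 4.6 V

Thevenize the base divider: V_Th = V_CC·R_2/(R_1+R_2) = 19×3.3/21.3 = 2.94 V, R_Th = R_1‖R_2 = 2.79 kΩ.
Base-emitter loop: V_Th = I_B·R_Th + V_BE + (β+1)I_B·R_E, so I_B = (2.94 − 0.7) / (2.79 + 76×0.56) = 0.0495 mA.
I_C = β·I_B = 75×0.0495 = 3.71 mA, and I_E = (β+1)I_B = 3.76 mA.
V_CE = V_CC − I_C·R_C − I_E·R_E = 19 − 3.71×3.3 − 3.76×0.56 = 4.65 V.
V_CE = 4.65 V > 0.2 V confirms active-region operation.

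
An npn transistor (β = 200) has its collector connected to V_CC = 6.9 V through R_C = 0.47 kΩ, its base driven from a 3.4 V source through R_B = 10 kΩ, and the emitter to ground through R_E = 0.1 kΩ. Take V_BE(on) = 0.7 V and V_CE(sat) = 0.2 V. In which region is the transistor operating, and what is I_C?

saturation; I_C ≈ 12 mA

Assume active: I_B = (3.4 − 0.7)/(10 + 201×0.1) = 0.0897 mA, I_C = β·I_B = 17.9 mA.
Then V_CE = 6.9 − 17.9×0.47 − 18×0.1 = -3.33 V < 0.2 V — the active assumption fails.
Re-solve with V_CE = 0.2 V. KCL at the emitter: V_E/R_E = (V_BB−0.7−V_E)/R_B + (V_CC−0.2−V_E)/R_C, giving V_E = 1.19 V.
I_C = (V_CC − 0.2 − V_E)/R_C = (6.7 − 1.19)/0.47 = 11.7 mA.
Check: I_B = (2.7 − 1.19)/10 = 0.151 mA, and β·I_B = 30.2 mA > I_C, confirming saturation.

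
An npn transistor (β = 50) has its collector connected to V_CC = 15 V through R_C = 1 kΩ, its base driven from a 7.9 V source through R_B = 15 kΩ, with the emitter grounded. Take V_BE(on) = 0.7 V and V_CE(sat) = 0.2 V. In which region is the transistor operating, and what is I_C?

Assume active: I_B = (7.9 − 0.7)/15 = 0.48 mA, giving I_C = β·I_B = 24 mA.
But then V_CE = 15 − 24×1 = -9 V < V_CE(sat) = 0.2 V — impossible in the active region.
So the transistor is saturated. With V_CE = 0.2 V, I_C = (V_CC − 0.2)/R_C = 14.8/1 = 14.8 mA.
Check: β·I_B = 24 mA > I_C = 14.8 mA, confirming saturation.

saturation; I_C ≈ 15 mA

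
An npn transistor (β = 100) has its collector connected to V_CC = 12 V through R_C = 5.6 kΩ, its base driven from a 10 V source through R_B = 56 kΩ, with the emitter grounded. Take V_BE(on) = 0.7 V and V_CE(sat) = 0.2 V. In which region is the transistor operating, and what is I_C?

saturation; I_C ≈ 2.1 mA

Assume active: I_B = (10 − 0.7)/56 = 0.166 mA, giving I_C = β·I_B = 16.6 mA.
But then V_CE = 12 − 16.6×5.6 = -81 V < V_CE(sat) = 0.2 V — impossible in the active region.
So the transistor is saturated. With V_CE = 0.2 V, I_C = (V_CC − 0.2)/R_C = 11.8/5.6 = 2.11 mA.
Check: β·I_B = 16.6 mA > I_C = 2.11 mA, confirming saturation.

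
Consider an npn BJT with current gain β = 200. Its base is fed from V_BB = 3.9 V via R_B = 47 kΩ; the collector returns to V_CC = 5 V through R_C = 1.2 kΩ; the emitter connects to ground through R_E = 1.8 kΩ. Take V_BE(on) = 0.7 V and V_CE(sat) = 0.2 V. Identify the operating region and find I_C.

Assume active. Base-emitter loop: I_B = (V_BB − V_BE)/(R_B + (β+1)R_E) = (3.9 − 0.7)/(47 + 201×1.8) = 0.00783 mA.
I_C = β·I_B = 200×0.00783 = 1.57 mA.
V_CE = V_CC − I_C·R_C − I_E·R_E = 5 − 1.57×1.2 − 1.57×1.8 = 0.289 V > V_CE(sat), so the active-region assumption holds.

active; I_C ≈ 1.6 mA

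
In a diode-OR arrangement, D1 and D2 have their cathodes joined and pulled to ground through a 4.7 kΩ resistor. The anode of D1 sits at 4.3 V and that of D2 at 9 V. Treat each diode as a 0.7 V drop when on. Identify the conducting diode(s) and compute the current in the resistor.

Assume both conduct. Then node N would need to be at both 4.3−0.7 = 3.6 V and 9−0.7 = 8.3 V, which is impossible.
Assume only D2 conducts: V_N = 9 − 0.7 = 8.3 V, so I_R = 8.3/4.7 = 1.77 mA.
Check D1: its anode-to-cathode voltage is 4.3 − 8.3 = -4 V < 0.7 V, so it is off. The assumption is consistent.

Only D2 conducts; I_R ≈ 1.8 mA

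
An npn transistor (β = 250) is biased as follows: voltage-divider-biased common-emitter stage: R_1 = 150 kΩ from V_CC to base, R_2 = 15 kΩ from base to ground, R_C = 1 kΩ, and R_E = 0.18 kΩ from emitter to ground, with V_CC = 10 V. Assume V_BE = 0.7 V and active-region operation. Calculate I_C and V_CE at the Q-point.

I_C ≈ 0.89 mA, V_CE ≈ 9 V

Thevenize the base divider: V_Th = V_CC·R_2/(R_1+R_2) = 10×15/165 = 0.909 V, R_Th = R_1‖R_2 = 13.6 kΩ.
Base-emitter loop: V_Th = I_B·R_Th + V_BE + (β+1)I_B·R_E, so I_B = (0.909 − 0.7) / (13.6 + 251×0.18) = 0.00355 mA.
I_C = β·I_B = 250×0.00355 = 0.889 mA, and I_E = (β+1)I_B = 0.892 mA.
V_CE = V_CC − I_C·R_C − I_E·R_E = 10 − 0.889×1 − 0.892×0.18 = 8.95 V.
V_CE = 8.95 V > 0.2 V confirms active-region operation.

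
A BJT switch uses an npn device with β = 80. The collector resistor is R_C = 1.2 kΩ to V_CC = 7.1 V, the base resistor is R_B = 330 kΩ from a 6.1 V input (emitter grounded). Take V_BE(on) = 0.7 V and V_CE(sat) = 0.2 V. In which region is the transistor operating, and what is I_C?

active; I_C ≈ 1.3 mA

Assume active. Base-emitter loop: I_B = (V_BB − V_BE)/R_B = (6.1 − 0.7)/330 = 0.0164 mA.
I_C = β·I_B = 80×0.0164 = 1.31 mA.
V_CE = V_CC − I_C·R_C = 7.1 − 1.31×1.2 = 5.53 V > V_CE(sat), so the active-region assumption holds.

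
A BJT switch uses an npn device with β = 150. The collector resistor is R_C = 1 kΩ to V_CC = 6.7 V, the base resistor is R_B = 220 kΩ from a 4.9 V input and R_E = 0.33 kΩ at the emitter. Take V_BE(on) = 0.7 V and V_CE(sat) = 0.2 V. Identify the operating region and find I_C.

active; I_C ≈ 2.3 mA

Assume active. Base-emitter loop: I_B = (V_BB − V_BE)/(R_B + (β+1)R_E) = (4.9 − 0.7)/(220 + 151×0.33) = 0.0156 mA.
I_C = β·I_B = 150×0.0156 = 2.33 mA.
V_CE = V_CC − I_C·R_C − I_E·R_E = 6.7 − 2.33×1 − 2.35×0.33 = 3.59 V > V_CE(sat), so the active-region assumption holds.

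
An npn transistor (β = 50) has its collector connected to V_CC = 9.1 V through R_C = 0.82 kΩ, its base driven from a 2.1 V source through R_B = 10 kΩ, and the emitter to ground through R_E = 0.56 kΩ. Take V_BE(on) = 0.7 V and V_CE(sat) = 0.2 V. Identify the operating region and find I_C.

active; I_C ≈ 1.8 mA

Assume active. Base-emitter loop: I_B = (V_BB − V_BE)/(R_B + (β+1)R_E) = (2.1 − 0.7)/(10 + 51×0.56) = 0.0363 mA.
I_C = β·I_B = 50×0.0363 = 1.82 mA.
V_CE = V_CC − I_C·R_C − I_E·R_E = 9.1 − 1.82×0.82 − 1.85×0.56 = 6.57 V > V_CE(sat), so the active-region assumption holds.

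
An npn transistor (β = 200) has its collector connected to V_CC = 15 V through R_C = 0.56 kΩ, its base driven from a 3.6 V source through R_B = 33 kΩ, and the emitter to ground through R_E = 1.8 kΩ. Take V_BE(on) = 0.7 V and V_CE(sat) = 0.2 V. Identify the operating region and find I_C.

active; I_C ≈ 1.5 mA

Assume active. Base-emitter loop: I_B = (V_BB − V_BE)/(R_B + (β+1)R_E) = (3.6 − 0.7)/(33 + 201×1.8) = 0.00735 mA.
I_C = β·I_B = 200×0.00735 = 1.47 mA.
V_CE = V_CC − I_C·R_C − I_E·R_E = 15 − 1.47×0.56 − 1.48×1.8 = 11.5 V > V_CE(sat), so the active-region assumption holds.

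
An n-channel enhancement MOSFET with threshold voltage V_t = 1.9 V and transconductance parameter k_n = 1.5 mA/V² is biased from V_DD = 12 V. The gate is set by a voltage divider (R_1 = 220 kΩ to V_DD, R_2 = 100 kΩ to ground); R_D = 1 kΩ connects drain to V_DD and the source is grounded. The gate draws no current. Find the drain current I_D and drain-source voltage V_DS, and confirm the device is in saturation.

V_G = V_DD·R_2/(R_1+R_2) = 12×100/320 = 3.75 V. With the source grounded, V_GS = V_G = 3.75 V.
Assume saturation: I_D = (k_n/2)(V_GS − V_t)² = (1.5/2)×(3.75 − 1.9)² = 0.75×1.85² = 2.57 mA.
V_DS = V_DD − I_D·R_D = 12 − 2.57×1 = 9.43 V.
Saturation requires V_DS ≥ V_GS − V_t = 1.85 V; 9.43 ≥ 1.85 ✓.

I_D ≈ 2.6 mA, V_DS ≈ 9.4 V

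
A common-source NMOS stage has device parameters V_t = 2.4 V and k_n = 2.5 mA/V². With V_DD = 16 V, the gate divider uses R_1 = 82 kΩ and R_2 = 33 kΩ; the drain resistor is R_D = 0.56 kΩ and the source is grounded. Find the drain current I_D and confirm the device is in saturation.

I_D ≈ 6 mA

V_G = V_DD·R_2/(R_1+R_2) = 16×33/115 = 4.59 V. With the source grounded, V_GS = V_G = 4.59 V.
Assume saturation: I_D = (k_n/2)(V_GS − V_t)² = (2.5/2)×(4.59 − 2.4)² = 1.25×2.19² = 6 mA.
V_DS = V_DD − I_D·R_D = 16 − 6×0.56 = 12.6 V.
Saturation requires V_DS ≥ V_GS − V_t = 2.19 V; 12.6 ≥ 2.19 ✓.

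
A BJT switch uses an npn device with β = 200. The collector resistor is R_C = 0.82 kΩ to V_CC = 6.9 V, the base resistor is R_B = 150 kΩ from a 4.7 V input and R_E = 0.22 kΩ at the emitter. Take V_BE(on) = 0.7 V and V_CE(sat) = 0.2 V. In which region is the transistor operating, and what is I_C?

Assume active. Base-emitter loop: I_B = (V_BB − V_BE)/(R_B + (β+1)R_E) = (4.7 − 0.7)/(150 + 201×0.22) = 0.0206 mA.
I_C = β·I_B = 200×0.0206 = 4.12 mA.
V_CE = V_CC − I_C·R_C − I_E·R_E = 6.9 − 4.12×0.82 − 4.14×0.22 = 2.61 V > V_CE(sat), so the active-region assumption holds.

active; I_C ≈ 4.1 mA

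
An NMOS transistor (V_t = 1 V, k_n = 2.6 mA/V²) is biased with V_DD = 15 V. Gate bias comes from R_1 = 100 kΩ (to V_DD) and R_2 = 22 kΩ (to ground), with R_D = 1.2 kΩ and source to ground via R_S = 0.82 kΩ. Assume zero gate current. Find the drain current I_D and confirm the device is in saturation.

I_D ≈ 1 mA

V_G = V_DD·R_2/(R_1+R_2) = 15×22/122 = 2.7 V.
Assume saturation: I_D = (k_n/2)(V_GS − V_t)² with V_GS = V_G − I_D·R_S = 2.7 − 0.82·I_D.
Substituting gives 0.874·I_D² − 4.63·I_D + 3.78 = 0, with roots I_D = 1.01 or 4.3 mA.
The root I_D = 4.3 mA gives V_GS = -0.818 V ≤ V_t, so take I_D = 1.01 mA.
Then V_GS = 1.88 V and V_DS = V_DD − I_D(R_D+R_S) = 15 − 1.01×2.02 = 13 V.
Saturation requires V_DS ≥ V_GS − V_t = 0.88 V; 13 ≥ 0.88 ✓.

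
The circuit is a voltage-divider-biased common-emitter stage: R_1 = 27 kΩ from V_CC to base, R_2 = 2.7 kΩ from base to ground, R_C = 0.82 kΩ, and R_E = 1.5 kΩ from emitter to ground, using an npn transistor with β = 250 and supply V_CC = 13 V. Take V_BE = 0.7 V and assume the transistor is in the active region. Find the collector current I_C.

Thevenize the base divider: V_Th = V_CC·R_2/(R_1+R_2) = 13×2.7/29.7 = 1.18 V, R_Th = R_1‖R_2 = 2.45 kΩ.
Base-emitter loop: V_Th = I_B·R_Th + V_BE + (β+1)I_B·R_E, so I_B = (1.18 − 0.7) / (2.45 + 251×1.5) = 0.00127 mA.
I_C = β·I_B = 250×0.00127 = 0.318 mA, and I_E = (β+1)I_B = 0.319 mA.
V_CE = V_CC − I_C·R_C − I_E·R_E = 13 − 0.318×0.82 − 0.319×1.5 = 12.3 V.
V_CE = 12.3 V > 0.2 V confirms active-region operation.

I_C ≈ 0.32 mA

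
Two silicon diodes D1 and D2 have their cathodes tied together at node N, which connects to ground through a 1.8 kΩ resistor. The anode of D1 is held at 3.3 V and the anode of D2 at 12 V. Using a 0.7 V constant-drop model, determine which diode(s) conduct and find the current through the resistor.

Assume both conduct. Then node N would need to be at both 3.3−0.7 = 2.6 V and 12−0.7 = 11.3 V, which is impossible.
Assume only D2 conducts: V_N = 12 − 0.7 = 11.3 V, so I_R = 11.3/1.8 = 6.28 mA.
Check D1: its anode-to-cathode voltage is 3.3 − 11.3 = -8 V < 0.7 V, so it is off. The assumption is consistent.

Only D2 conducts; I_R ≈ 6.3 mA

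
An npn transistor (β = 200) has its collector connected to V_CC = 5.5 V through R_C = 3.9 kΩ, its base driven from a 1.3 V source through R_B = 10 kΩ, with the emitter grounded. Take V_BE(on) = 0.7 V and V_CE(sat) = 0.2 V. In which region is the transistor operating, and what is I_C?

Assume active: I_B = (1.3 − 0.7)/10 = 0.06 mA, giving I_C = β·I_B = 12 mA.
But then V_CE = 5.5 − 12×3.9 = -41.3 V < V_CE(sat) = 0.2 V — impossible in the active region.
So the transistor is saturated. With V_CE = 0.2 V, I_C = (V_CC − 0.2)/R_C = 5.3/3.9 = 1.36 mA.
Check: β·I_B = 12 mA > I_C = 1.36 mA, confirming saturation.

saturation; I_C ≈ 1.4 mA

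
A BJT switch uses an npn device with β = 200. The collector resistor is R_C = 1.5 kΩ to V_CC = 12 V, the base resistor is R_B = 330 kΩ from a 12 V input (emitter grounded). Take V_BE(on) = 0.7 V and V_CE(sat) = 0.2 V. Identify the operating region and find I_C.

active; I_C ≈ 6.8 mA

Assume active. Base-emitter loop: I_B = (V_BB − V_BE)/R_B = (12 − 0.7)/330 = 0.0342 mA.
I_C = β·I_B = 200×0.0342 = 6.85 mA.
V_CE = V_CC − I_C·R_C = 12 − 6.85×1.5 = 1.73 V > V_CE(sat), so the active-region assumption holds.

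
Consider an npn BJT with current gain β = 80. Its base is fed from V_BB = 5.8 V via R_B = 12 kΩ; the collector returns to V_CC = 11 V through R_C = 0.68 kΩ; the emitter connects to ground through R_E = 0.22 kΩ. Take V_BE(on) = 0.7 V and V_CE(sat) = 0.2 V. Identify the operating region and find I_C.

saturation; I_C ≈ 12 mA

Assume active: I_B = (5.8 − 0.7)/(12 + 81×0.22) = 0.171 mA, I_C = β·I_B = 13.7 mA.
Then V_CE = 11 − 13.7×0.68 − 13.9×0.22 = -1.35 V < 0.2 V — the active assumption fails.
Re-solve with V_CE = 0.2 V. KCL at the emitter: V_E/R_E = (V_BB−0.7−V_E)/R_B + (V_CC−0.2−V_E)/R_C, giving V_E = 2.67 V.
I_C = (V_CC − 0.2 − V_E)/R_C = (10.8 − 2.67)/0.68 = 12 mA.
Check: I_B = (5.1 − 2.67)/12 = 0.202 mA, and β·I_B = 16.2 mA > I_C, confirming saturation.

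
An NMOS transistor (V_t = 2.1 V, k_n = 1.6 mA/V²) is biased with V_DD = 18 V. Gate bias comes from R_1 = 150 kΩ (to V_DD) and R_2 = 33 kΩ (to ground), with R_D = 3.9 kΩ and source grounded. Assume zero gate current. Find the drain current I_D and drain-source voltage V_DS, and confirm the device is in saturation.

V_G = V_DD·R_2/(R_1+R_2) = 18×33/183 = 3.25 V. With the source grounded, V_GS = V_G = 3.25 V.
Assume saturation: I_D = (k_n/2)(V_GS − V_t)² = (1.6/2)×(3.25 − 2.1)² = 0.8×1.15² = 1.05 mA.
V_DS = V_DD − I_D·R_D = 18 − 1.05×3.9 = 13.9 V.
Saturation requires V_DS ≥ V_GS − V_t = 1.15 V; 13.9 ≥ 1.15 ✓.

I_D ≈ 1.1 mA, V_DS ≈ 14 V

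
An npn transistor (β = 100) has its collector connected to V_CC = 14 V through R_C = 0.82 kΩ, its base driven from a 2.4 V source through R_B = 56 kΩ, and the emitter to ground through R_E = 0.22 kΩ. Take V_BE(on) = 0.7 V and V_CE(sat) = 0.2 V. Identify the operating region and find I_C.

active; I_C ≈ 2.2 mA

Assume active. Base-emitter loop: I_B = (V_BB − V_BE)/(R_B + (β+1)R_E) = (2.4 − 0.7)/(56 + 101×0.22) = 0.0217 mA.
I_C = β·I_B = 100×0.0217 = 2.17 mA.
V_CE = V_CC − I_C·R_C − I_E·R_E = 14 − 2.17×0.82 − 2.2×0.22 = 11.7 V > V_CE(sat), so the active-region assumption holds.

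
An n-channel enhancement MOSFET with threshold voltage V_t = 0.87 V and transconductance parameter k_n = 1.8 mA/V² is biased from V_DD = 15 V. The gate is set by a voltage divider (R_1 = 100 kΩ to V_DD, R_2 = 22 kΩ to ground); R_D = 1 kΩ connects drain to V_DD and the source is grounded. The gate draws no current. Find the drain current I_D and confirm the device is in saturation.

V_G = V_DD·R_2/(R_1+R_2) = 15×22/122 = 2.7 V. With the source grounded, V_GS = V_G = 2.7 V.
Assume saturation: I_D = (k_n/2)(V_GS − V_t)² = (1.8/2)×(2.7 − 0.87)² = 0.9×1.83² = 3.03 mA.
V_DS = V_DD − I_D·R_D = 15 − 3.03×1 = 12 V.
Saturation requires V_DS ≥ V_GS − V_t = 1.83 V; 12 ≥ 1.83 ✓.

I_D ≈ 3 mA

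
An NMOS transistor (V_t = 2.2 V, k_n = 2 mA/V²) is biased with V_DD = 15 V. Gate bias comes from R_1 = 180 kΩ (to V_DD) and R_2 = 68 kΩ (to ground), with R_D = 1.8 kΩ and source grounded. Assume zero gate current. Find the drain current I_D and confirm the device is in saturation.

I_D ≈ 3.7 mA

V_G = V_DD·R_2/(R_1+R_2) = 15×68/248 = 4.11 V. With the source grounded, V_GS = V_G = 4.11 V.
Assume saturation: I_D = (k_n/2)(V_GS − V_t)² = (2/2)×(4.11 − 2.2)² = 1×1.91² = 3.66 mA.
V_DS = V_DD − I_D·R_D = 15 − 3.66×1.8 = 8.41 V.
Saturation requires V_DS ≥ V_GS − V_t = 1.91 V; 8.41 ≥ 1.91 ✓.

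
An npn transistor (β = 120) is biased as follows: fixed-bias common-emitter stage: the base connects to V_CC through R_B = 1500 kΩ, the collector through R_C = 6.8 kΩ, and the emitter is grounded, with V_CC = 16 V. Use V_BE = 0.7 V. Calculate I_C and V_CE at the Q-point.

Base loop: V_CC = I_B·R_B + V_BE, so I_B = (16 − 0.7)/1500 kΩ = 0.0102 mA.
In the active region I_C = β·I_B = 120 × 0.0102 = 1.22 mA.
Collector loop: V_CE = V_CC − I_C·R_C = 16 − 1.22×6.8 = 7.68 V.
Since V_CE = 7.68 V > V_CE(sat) ≈ 0.2 V, the transistor is in the active region as assumed.

I_C ≈ 1.2 mA, V_CE ≈ 7.7 V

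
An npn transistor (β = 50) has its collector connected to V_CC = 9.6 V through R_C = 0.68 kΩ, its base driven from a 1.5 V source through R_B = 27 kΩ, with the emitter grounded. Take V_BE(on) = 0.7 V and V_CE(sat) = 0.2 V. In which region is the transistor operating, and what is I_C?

active; I_C ≈ 1.5 mA

Assume active. Base-emitter loop: I_B = (V_BB − V_BE)/R_B = (1.5 − 0.7)/27 = 0.0296 mA.
I_C = β·I_B = 50×0.0296 = 1.48 mA.
V_CE = V_CC − I_C·R_C = 9.6 − 1.48×0.68 = 8.59 V > V_CE(sat), so the active-region assumption holds.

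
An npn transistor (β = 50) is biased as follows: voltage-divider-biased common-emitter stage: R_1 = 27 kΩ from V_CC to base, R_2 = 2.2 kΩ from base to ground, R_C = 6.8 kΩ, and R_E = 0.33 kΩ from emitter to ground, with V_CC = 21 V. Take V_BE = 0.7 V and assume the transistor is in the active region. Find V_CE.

Thevenize the base divider: V_Th = V_CC·R_2/(R_1+R_2) = 21×2.2/29.2 = 1.58 V, R_Th = R_1‖R_2 = 2.03 kΩ.
Base-emitter loop: V_Th = I_B·R_Th + V_BE + (β+1)I_B·R_E, so I_B = (1.58 − 0.7) / (2.03 + 51×0.33) = 0.0468 mA.
I_C = β·I_B = 50×0.0468 = 2.34 mA, and I_E = (β+1)I_B = 2.39 mA.
V_CE = V_CC − I_C·R_C − I_E·R_E = 21 − 2.34×6.8 − 2.39×0.33 = 4.31 V.
V_CE = 4.31 V > 0.2 V confirms active-region operation.

V_CE ≈ 4.3 V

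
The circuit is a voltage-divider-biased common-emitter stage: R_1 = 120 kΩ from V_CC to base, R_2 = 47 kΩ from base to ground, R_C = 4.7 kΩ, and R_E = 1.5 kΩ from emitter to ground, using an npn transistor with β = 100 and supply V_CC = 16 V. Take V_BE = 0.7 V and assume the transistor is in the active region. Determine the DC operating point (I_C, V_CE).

I_C ≈ 2.1 mA, V_CE ≈ 3.2 V

Thevenize the base divider: V_Th = V_CC·R_2/(R_1+R_2) = 16×47/167 = 4.5 V, R_Th = R_1‖R_2 = 33.8 kΩ.
Base-emitter loop: V_Th = I_B·R_Th + V_BE + (β+1)I_B·R_E, so I_B = (4.5 − 0.7) / (33.8 + 101×1.5) = 0.0205 mA.
I_C = β·I_B = 100×0.0205 = 2.05 mA, and I_E = (β+1)I_B = 2.07 mA.
V_CE = V_CC − I_C·R_C − I_E·R_E = 16 − 2.05×4.7 − 2.07×1.5 = 3.24 V.
V_CE = 3.24 V > 0.2 V confirms active-region operation.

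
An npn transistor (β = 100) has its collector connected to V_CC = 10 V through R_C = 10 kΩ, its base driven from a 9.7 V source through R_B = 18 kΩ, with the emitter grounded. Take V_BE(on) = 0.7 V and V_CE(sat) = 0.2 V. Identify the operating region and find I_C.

saturation; I_C ≈ 0.98 mA

Assume active: I_B = (9.7 − 0.7)/18 = 0.5 mA, giving I_C = β·I_B = 50 mA.
But then V_CE = 10 − 50×10 = -490 V < V_CE(sat) = 0.2 V — impossible in the active region.
So the transistor is saturated. With V_CE = 0.2 V, I_C = (V_CC − 0.2)/R_C = 9.8/10 = 0.98 mA.
Check: β·I_B = 50 mA > I_C = 0.98 mA, confirming saturation.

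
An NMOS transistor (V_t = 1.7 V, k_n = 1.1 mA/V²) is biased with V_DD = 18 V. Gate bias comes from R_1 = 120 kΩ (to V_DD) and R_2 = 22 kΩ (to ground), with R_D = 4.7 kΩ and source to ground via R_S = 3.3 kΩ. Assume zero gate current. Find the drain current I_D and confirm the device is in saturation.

I_D ≈ 0.16 mA

V_G = V_DD·R_2/(R_1+R_2) = 18×22/142 = 2.79 V.
Assume saturation: I_D = (k_n/2)(V_GS − V_t)² with V_GS = V_G − I_D·R_S = 2.79 − 3.3·I_D.
Substituting gives 5.99·I_D² − 4.95·I_D + 0.652 = 0, with roots I_D = 0.164 or 0.663 mA.
The root I_D = 0.663 mA gives V_GS = 0.602 V ≤ V_t, so take I_D = 0.164 mA.
Then V_GS = 2.25 V and V_DS = V_DD − I_D(R_D+R_S) = 18 − 0.164×8 = 16.7 V.
Saturation requires V_DS ≥ V_GS − V_t = 0.547 V; 16.7 ≥ 0.547 ✓.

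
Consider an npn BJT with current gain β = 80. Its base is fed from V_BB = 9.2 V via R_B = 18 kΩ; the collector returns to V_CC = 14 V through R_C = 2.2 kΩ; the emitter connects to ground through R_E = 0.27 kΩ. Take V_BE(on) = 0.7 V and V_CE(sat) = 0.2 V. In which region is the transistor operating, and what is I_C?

saturation; I_C ≈ 5.5 mA

Assume active: I_B = (9.2 − 0.7)/(18 + 81×0.27) = 0.213 mA, I_C = β·I_B = 17.1 mA.
Then V_CE = 14 − 17.1×2.2 − 17.3×0.27 = -28.2 V < 0.2 V — the active assumption fails.
Re-solve with V_CE = 0.2 V. KCL at the emitter: V_E/R_E = (V_BB−0.7−V_E)/R_B + (V_CC−0.2−V_E)/R_C, giving V_E = 1.6 V.
I_C = (V_CC − 0.2 − V_E)/R_C = (13.8 − 1.6)/2.2 = 5.55 mA.
Check: I_B = (8.5 − 1.6)/18 = 0.383 mA, and β·I_B = 30.7 mA > I_C, confirming saturation.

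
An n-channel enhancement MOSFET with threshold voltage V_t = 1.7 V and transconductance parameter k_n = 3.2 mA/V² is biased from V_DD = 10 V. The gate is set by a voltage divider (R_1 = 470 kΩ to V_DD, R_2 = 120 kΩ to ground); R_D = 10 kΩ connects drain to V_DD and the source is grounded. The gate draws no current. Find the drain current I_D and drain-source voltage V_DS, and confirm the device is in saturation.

V_G = V_DD·R_2/(R_1+R_2) = 10×120/590 = 2.03 V. With the source grounded, V_GS = V_G = 2.03 V.
Assume saturation: I_D = (k_n/2)(V_GS − V_t)² = (3.2/2)×(2.03 − 1.7)² = 1.6×0.334² = 0.178 mA.
V_DS = V_DD − I_D·R_D = 10 − 0.178×10 = 8.22 V.
Saturation requires V_DS ≥ V_GS − V_t = 0.334 V; 8.22 ≥ 0.334 ✓.

I_D ≈ 0.18 mA, V_DS ≈ 8.2 V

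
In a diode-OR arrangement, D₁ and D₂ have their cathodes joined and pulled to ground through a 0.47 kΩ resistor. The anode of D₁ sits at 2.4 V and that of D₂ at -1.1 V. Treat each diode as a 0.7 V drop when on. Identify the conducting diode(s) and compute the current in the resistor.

Only D₁ conducts; I_R ≈ 3.6 mA

Assume both conduct. Then node N would need to be at both 2.4−0.7 = 1.7 V and -1.1−0.7 = -1.8 V, which is impossible.
Assume only D₁ conducts: V_N = 2.4 − 0.7 = 1.7 V, so I_R = 1.7/0.47 = 3.62 mA.
Check D₂: its anode-to-cathode voltage is -1.1 − 1.7 = -2.8 V < 0.7 V, so it is off. The assumption is consistent.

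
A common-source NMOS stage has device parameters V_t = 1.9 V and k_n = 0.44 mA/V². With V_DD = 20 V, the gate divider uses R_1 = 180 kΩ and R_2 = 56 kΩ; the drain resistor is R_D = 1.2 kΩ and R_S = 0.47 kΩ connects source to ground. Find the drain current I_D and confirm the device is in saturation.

I_D ≈ 1.2 mA

V_G = V_DD·R_2/(R_1+R_2) = 20×56/236 = 4.75 V.
Assume saturation: I_D = (k_n/2)(V_GS − V_t)² with V_GS = V_G − I_D·R_S = 4.75 − 0.47·I_D.
Substituting gives 0.0486·I_D² − 1.59·I_D + 1.78 = 0, with roots I_D = 1.16 or 31.5 mA.
The root I_D = 31.5 mA gives V_GS = -10.1 V ≤ V_t, so take I_D = 1.16 mA.
Then V_GS = 4.2 V and V_DS = V_DD − I_D(R_D+R_S) = 20 − 1.16×1.67 = 18.1 V.
Saturation requires V_DS ≥ V_GS − V_t = 2.3 V; 18.1 ≥ 2.3 ✓.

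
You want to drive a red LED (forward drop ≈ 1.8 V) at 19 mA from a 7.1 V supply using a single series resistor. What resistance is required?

The resistor drops V_S − V_D = 7.1 − 1.8 = 5.3 V at 19 mA.
R = 5.3 V / 19 mA = 0.279 kΩ.

R ≈ 0.28 kΩ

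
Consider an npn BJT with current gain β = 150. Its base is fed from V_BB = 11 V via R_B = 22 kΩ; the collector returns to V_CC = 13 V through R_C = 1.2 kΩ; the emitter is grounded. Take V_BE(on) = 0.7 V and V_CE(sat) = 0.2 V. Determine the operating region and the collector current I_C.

saturation; I_C ≈ 11 mA

Assume active: I_B = (11 − 0.7)/22 = 0.468 mA, giving I_C = β·I_B = 70.2 mA.
But then V_CE = 13 − 70.2×1.2 = -71.3 V < V_CE(sat) = 0.2 V — impossible in the active region.
So the transistor is saturated. With V_CE = 0.2 V, I_C = (V_CC − 0.2)/R_C = 12.8/1.2 = 10.7 mA.
Check: β·I_B = 70.2 mA > I_C = 10.7 mA, confirming saturation.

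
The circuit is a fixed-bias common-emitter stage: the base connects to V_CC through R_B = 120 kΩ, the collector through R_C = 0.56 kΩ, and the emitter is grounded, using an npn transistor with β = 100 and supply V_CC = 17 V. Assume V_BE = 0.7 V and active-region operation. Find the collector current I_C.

I_C ≈ 14 mA

Base loop: V_CC = I_B·R_B + V_BE, so I_B = (17 − 0.7)/120 kΩ = 0.136 mA.
In the active region I_C = β·I_B = 100 × 0.136 = 13.6 mA.
Collector loop: V_CE = V_CC − I_C·R_C = 17 − 13.6×0.56 = 9.39 V.
Since V_CE = 9.39 V > V_CE(sat) ≈ 0.2 V, the transistor is in the active region as assumed.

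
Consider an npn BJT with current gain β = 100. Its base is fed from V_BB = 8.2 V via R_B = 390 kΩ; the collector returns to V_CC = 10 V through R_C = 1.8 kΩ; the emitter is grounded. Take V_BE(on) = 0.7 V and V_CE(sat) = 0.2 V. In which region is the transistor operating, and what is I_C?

Assume active. Base-emitter loop: I_B = (V_BB − V_BE)/R_B = (8.2 − 0.7)/390 = 0.0192 mA.
I_C = β·I_B = 100×0.0192 = 1.92 mA.
V_CE = V_CC − I_C·R_C = 10 − 1.92×1.8 = 6.54 V > V_CE(sat), so the active-region assumption holds.

active; I_C ≈ 1.9 mA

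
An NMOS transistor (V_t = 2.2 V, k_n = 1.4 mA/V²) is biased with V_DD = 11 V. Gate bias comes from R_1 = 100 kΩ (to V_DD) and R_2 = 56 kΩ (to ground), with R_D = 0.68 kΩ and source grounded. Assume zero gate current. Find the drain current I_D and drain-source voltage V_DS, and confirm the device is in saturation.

I_D ≈ 2.1 mA, V_DS ≈ 9.5 V

V_G = V_DD·R_2/(R_1+R_2) = 11×56/156 = 3.95 V. With the source grounded, V_GS = V_G = 3.95 V.
Assume saturation: I_D = (k_n/2)(V_GS − V_t)² = (1.4/2)×(3.95 − 2.2)² = 0.7×1.75² = 2.14 mA.
V_DS = V_DD − I_D·R_D = 11 − 2.14×0.68 = 9.54 V.
Saturation requires V_DS ≥ V_GS − V_t = 1.75 V; 9.54 ≥ 1.75 ✓.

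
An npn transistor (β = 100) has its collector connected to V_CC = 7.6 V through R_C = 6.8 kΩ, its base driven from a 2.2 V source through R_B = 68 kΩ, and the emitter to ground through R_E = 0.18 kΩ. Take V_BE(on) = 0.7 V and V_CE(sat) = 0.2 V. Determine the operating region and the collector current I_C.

Assume active: I_B = (2.2 − 0.7)/(68 + 101×0.18) = 0.0174 mA, I_C = β·I_B = 1.74 mA.
Then V_CE = 7.6 − 1.74×6.8 − 1.76×0.18 = -4.55 V < 0.2 V — the active assumption fails.
Re-solve with V_CE = 0.2 V. KCL at the emitter: V_E/R_E = (V_BB−0.7−V_E)/R_B + (V_CC−0.2−V_E)/R_C, giving V_E = 0.194 V.
I_C = (V_CC − 0.2 − V_E)/R_C = (7.4 − 0.194)/6.8 = 1.06 mA.
Check: I_B = (1.5 − 0.194)/68 = 0.0192 mA, and β·I_B = 1.92 mA > I_C, confirming saturation.

saturation; I_C ≈ 1.1 mA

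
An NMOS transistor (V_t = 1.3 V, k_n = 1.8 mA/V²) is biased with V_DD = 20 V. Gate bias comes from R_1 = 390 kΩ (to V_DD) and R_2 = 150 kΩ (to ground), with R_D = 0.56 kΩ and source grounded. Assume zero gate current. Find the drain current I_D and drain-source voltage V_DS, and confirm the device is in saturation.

V_G = V_DD·R_2/(R_1+R_2) = 20×150/540 = 5.56 V. With the source grounded, V_GS = V_G = 5.56 V.
Assume saturation: I_D = (k_n/2)(V_GS − V_t)² = (1.8/2)×(5.56 − 1.3)² = 0.9×4.26² = 16.3 mA.
V_DS = V_DD − I_D·R_D = 20 − 16.3×0.56 = 10.9 V.
Saturation requires V_DS ≥ V_GS − V_t = 4.26 V; 10.9 ≥ 4.26 ✓.

I_D ≈ 16 mA, V_DS ≈ 11 V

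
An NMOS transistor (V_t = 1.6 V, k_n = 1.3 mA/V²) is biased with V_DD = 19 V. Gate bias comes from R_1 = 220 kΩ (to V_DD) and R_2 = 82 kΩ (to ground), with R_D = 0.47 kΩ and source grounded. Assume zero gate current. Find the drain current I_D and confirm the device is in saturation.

V_G = V_DD·R_2/(R_1+R_2) = 19×82/302 = 5.16 V. With the source grounded, V_GS = V_G = 5.16 V.
Assume saturation: I_D = (k_n/2)(V_GS − V_t)² = (1.3/2)×(5.16 − 1.6)² = 0.65×3.56² = 8.23 mA.
V_DS = V_DD − I_D·R_D = 19 − 8.23×0.47 = 15.1 V.
Saturation requires V_DS ≥ V_GS − V_t = 3.56 V; 15.1 ≥ 3.56 ✓.

I_D ≈ 8.2 mA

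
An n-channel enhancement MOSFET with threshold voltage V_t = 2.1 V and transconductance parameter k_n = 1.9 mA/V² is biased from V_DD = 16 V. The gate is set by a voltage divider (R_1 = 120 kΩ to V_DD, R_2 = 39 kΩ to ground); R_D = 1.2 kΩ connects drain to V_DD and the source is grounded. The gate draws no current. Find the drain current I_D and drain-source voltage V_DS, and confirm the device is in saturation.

I_D ≈ 3.2 mA, V_DS ≈ 12 V

V_G = V_DD·R_2/(R_1+R_2) = 16×39/159 = 3.92 V. With the source grounded, V_GS = V_G = 3.92 V.
Assume saturation: I_D = (k_n/2)(V_GS − V_t)² = (1.9/2)×(3.92 − 2.1)² = 0.95×1.82² = 3.16 mA.
V_DS = V_DD − I_D·R_D = 16 − 3.16×1.2 = 12.2 V.
Saturation requires V_DS ≥ V_GS − V_t = 1.82 V; 12.2 ≥ 1.82 ✓.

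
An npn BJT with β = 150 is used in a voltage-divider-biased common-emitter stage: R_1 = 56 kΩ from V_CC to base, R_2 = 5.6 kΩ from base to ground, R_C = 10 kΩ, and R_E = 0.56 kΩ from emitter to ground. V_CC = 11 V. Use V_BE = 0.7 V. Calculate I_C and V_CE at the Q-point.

Thevenize the base divider: V_Th = V_CC·R_2/(R_1+R_2) = 11×5.6/61.6 = 1 V, R_Th = R_1‖R_2 = 5.09 kΩ.
Base-emitter loop: V_Th = I_B·R_Th + V_BE + (β+1)I_B·R_E, so I_B = (1 − 0.7) / (5.09 + 151×0.56) = 0.00335 mA.
I_C = β·I_B = 150×0.00335 = 0.502 mA, and I_E = (β+1)I_B = 0.505 mA.
V_CE = V_CC − I_C·R_C − I_E·R_E = 11 − 0.502×10 − 0.505×0.56 = 5.7 V.
V_CE = 5.7 V > 0.2 V confirms active-region operation.

I_C ≈ 0.5 mA, V_CE ≈ 5.7 V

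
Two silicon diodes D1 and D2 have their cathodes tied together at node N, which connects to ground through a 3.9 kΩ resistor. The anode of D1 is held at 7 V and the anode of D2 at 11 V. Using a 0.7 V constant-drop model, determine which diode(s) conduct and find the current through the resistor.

Assume both conduct. Then node N would need to be at both 7−0.7 = 6.3 V and 11−0.7 = 10.3 V, which is impossible.
Assume only D2 conducts: V_N = 11 − 0.7 = 10.3 V, so I_R = 10.3/3.9 = 2.64 mA.
Check D1: its anode-to-cathode voltage is 7 − 10.3 = -3.3 V < 0.7 V, so it is off. The assumption is consistent.

Only D2 conducts; I_R ≈ 2.6 mA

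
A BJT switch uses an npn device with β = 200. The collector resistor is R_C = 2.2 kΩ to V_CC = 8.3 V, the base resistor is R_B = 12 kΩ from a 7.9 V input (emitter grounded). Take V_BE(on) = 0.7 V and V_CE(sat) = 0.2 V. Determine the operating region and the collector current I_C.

Assume active: I_B = (7.9 − 0.7)/12 = 0.6 mA, giving I_C = β·I_B = 120 mA.
But then V_CE = 8.3 − 120×2.2 = -256 V < V_CE(sat) = 0.2 V — impossible in the active region.
So the transistor is saturated. With V_CE = 0.2 V, I_C = (V_CC − 0.2)/R_C = 8.1/2.2 = 3.68 mA.
Check: β·I_B = 120 mA > I_C = 3.68 mA, confirming saturation.

saturation; I_C ≈ 3.7 mA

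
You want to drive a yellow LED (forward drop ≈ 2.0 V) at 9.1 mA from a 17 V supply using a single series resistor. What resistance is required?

R ≈ 1.6 kΩ

The resistor drops V_S − V_D = 17 − 2.0 = 15 V at 9.1 mA.
R = 15 V / 9.1 mA = 1.65 kΩ.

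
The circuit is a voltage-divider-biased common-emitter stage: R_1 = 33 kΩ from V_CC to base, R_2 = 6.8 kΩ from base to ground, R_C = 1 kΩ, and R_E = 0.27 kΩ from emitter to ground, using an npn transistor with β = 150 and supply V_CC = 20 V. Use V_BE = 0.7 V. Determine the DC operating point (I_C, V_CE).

I_C ≈ 8.8 mA, V_CE ≈ 8.8 V

Thevenize the base divider: V_Th = V_CC·R_2/(R_1+R_2) = 20×6.8/39.8 = 3.42 V, R_Th = R_1‖R_2 = 5.64 kΩ.
Base-emitter loop: V_Th = I_B·R_Th + V_BE + (β+1)I_B·R_E, so I_B = (3.42 − 0.7) / (5.64 + 151×0.27) = 0.0585 mA.
I_C = β·I_B = 150×0.0585 = 8.78 mA, and I_E = (β+1)I_B = 8.84 mA.
V_CE = V_CC − I_C·R_C − I_E·R_E = 20 − 8.78×1 − 8.84×0.27 = 8.83 V.
V_CE = 8.83 V > 0.2 V confirms active-region operation.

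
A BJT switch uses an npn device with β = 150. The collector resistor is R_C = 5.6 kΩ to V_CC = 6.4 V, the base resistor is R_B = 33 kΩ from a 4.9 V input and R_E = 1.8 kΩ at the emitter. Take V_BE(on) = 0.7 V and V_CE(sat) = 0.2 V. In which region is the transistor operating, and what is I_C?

saturation; I_C ≈ 0.82 mA

Assume active: I_B = (4.9 − 0.7)/(33 + 151×1.8) = 0.0138 mA, I_C = β·I_B = 2.07 mA.
Then V_CE = 6.4 − 2.07×5.6 − 2.08×1.8 = -8.92 V < 0.2 V — the active assumption fails.
Re-solve with V_CE = 0.2 V. KCL at the emitter: V_E/R_E = (V_BB−0.7−V_E)/R_B + (V_CC−0.2−V_E)/R_C, giving V_E = 1.61 V.
I_C = (V_CC − 0.2 − V_E)/R_C = (6.2 − 1.61)/5.6 = 0.819 mA.
Check: I_B = (4.2 − 1.61)/33 = 0.0783 mA, and β·I_B = 11.8 mA > I_C, confirming saturation.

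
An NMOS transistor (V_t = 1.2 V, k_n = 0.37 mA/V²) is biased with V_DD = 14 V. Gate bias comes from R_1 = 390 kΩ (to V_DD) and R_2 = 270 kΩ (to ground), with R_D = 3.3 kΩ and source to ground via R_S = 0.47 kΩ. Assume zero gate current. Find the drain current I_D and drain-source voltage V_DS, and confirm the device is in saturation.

V_G = V_DD·R_2/(R_1+R_2) = 14×270/660 = 5.73 V.
Assume saturation: I_D = (k_n/2)(V_GS − V_t)² with V_GS = V_G − I_D·R_S = 5.73 − 0.47·I_D.
Substituting gives 0.0409·I_D² − 1.79·I_D + 3.79 = 0, with roots I_D = 2.24 or 41.5 mA.
The root I_D = 41.5 mA gives V_GS = -13.8 V ≤ V_t, so take I_D = 2.24 mA.
Then V_GS = 4.68 V and V_DS = V_DD − I_D(R_D+R_S) = 14 − 2.24×3.77 = 5.57 V.
Saturation requires V_DS ≥ V_GS − V_t = 3.48 V; 5.57 ≥ 3.48 ✓.

I_D ≈ 2.2 mA, V_DS ≈ 5.6 V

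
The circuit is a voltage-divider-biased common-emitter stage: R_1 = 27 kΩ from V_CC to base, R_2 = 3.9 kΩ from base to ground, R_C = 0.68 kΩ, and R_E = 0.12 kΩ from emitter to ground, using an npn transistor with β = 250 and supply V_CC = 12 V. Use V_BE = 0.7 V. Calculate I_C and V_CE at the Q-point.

Thevenize the base divider: V_Th = V_CC·R_2/(R_1+R_2) = 12×3.9/30.9 = 1.51 V, R_Th = R_1‖R_2 = 3.41 kΩ.
Base-emitter loop: V_Th = I_B·R_Th + V_BE + (β+1)I_B·R_E, so I_B = (1.51 − 0.7) / (3.41 + 251×0.12) = 0.0243 mA.
I_C = β·I_B = 250×0.0243 = 6.07 mA, and I_E = (β+1)I_B = 6.1 mA.
V_CE = V_CC − I_C·R_C − I_E·R_E = 12 − 6.07×0.68 − 6.1×0.12 = 7.14 V.
V_CE = 7.14 V > 0.2 V confirms active-region operation.

I_C ≈ 6.1 mA, V_CE ≈ 7.1 V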